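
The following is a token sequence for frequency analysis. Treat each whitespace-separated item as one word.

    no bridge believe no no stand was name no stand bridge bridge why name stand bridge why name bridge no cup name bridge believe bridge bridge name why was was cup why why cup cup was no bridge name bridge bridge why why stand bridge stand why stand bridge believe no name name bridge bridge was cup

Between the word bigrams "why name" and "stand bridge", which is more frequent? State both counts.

"stand bridge" (4 vs 2)

"why name": 2 occurrences
"stand bridge": 4 occurrences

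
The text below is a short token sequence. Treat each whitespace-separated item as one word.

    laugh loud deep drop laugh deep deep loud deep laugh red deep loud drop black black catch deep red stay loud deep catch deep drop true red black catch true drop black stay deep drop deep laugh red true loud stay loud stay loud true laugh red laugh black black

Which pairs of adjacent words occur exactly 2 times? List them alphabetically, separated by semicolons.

Bigram counts meeting the condition (exactly 2 times):
  black black: 2
  black catch: 2
  catch deep: 2
  deep laugh: 2
  deep loud: 2
  drop black: 2
  loud stay: 2

black black; black catch; catch deep; deep laugh; deep loud; drop black; loud stay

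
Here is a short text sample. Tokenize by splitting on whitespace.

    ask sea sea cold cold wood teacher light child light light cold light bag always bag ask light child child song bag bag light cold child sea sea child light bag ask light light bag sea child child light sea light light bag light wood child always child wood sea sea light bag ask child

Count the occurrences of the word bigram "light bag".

Scanning the 54 overlapping bigram windows for "light bag":
  position 13–14: light bag
  position 30–31: light bag
  position 34–35: light bag
  position 42–43: light bag
  position 52–53: light bag

5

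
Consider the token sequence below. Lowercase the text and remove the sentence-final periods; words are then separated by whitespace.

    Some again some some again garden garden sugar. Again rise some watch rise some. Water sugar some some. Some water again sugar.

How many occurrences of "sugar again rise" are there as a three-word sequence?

Scanning the 20 overlapping trigram windows for "sugar again rise":
  position 8–10: sugar again rise

1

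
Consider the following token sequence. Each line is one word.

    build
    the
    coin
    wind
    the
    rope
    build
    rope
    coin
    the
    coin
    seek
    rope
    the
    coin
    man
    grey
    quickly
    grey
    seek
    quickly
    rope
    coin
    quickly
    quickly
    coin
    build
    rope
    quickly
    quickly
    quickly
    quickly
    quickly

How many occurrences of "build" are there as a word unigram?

3

Scanning the 33 tokens for "build":
  position 1: build
  position 7: build
  position 27: build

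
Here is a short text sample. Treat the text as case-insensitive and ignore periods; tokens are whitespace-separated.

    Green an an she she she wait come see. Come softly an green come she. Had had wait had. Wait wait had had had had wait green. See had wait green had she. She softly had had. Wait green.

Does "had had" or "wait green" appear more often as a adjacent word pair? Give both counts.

"had had" (5 vs 3)

"had had": 5 occurrences
"wait green": 3 occurrences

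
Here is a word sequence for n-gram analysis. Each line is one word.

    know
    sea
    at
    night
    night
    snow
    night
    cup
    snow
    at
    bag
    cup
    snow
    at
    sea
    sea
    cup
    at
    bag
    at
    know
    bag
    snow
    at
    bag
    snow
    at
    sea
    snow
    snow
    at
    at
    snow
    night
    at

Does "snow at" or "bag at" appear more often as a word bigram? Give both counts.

"snow at" (5 vs 1)

"snow at": 5 occurrences
"bag at": 1 occurrence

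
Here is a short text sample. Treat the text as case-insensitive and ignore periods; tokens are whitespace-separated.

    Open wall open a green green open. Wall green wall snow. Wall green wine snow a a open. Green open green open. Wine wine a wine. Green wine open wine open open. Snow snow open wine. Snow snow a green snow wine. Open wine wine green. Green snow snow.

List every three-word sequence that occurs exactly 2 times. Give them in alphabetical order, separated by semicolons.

Trigram counts meeting the condition (exactly 2 times):
  open green open: 2
  open wine wine: 2
  wine open wine: 2

open green open; open wine wine; wine open wine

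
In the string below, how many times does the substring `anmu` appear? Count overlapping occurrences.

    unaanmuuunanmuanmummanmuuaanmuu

Sliding a length-4 window over the 31 characters (28 positions):
  position 4–7: anmu
  position 11–14: anmu
  position 15–18: anmu
  position 21–24: anmu
  position 27–30: anmu

5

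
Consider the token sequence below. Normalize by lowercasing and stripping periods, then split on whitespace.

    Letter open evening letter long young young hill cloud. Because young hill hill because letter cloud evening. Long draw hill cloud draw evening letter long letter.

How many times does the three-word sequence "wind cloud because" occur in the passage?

Scanning the 24 overlapping trigram windows for "wind cloud because":
  (none found)

0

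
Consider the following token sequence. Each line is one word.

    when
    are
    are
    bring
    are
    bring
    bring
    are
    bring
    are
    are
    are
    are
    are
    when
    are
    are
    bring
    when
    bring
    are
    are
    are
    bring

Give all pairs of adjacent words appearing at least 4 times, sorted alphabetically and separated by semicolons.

Bigram counts meeting the condition (at least 4 times):
  are are: 8
  are bring: 5
  bring are: 4

are are; are bring; bring are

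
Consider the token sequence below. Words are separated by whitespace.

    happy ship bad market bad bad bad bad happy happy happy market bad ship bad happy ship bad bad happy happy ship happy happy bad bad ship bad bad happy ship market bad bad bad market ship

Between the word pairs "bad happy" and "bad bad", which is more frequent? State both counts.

"bad happy": 4 occurrences
"bad bad": 8 occurrences

"bad bad" (8 vs 4)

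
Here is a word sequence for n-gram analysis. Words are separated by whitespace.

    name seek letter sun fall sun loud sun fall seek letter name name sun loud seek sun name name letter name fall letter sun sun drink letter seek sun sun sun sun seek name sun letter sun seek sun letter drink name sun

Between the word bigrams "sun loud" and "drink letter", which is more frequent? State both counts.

"sun loud": 2 occurrences
"drink letter": 1 occurrence

"sun loud" (2 vs 1)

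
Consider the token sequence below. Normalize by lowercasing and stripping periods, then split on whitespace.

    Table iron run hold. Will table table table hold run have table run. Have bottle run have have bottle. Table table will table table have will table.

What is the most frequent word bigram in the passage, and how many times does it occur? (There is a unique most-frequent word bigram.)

Bigram frequencies (highest first):
  table table: 4
  will table: 3
  run have: 3
  have bottle: 2
  table iron: 1
  iron run: 1
  … (12 more, each ≤ 1)

"table table", 4 times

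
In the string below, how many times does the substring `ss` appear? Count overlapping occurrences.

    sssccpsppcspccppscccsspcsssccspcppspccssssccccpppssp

Sliding a length-2 window over the 52 characters (51 positions):
  position 1–2: ss
  position 2–3: ss
  position 21–22: ss
  position 25–26: ss
  position 26–27: ss
  position 39–40: ss
  position 40–41: ss
  position 41–42: ss
  position 50–51: ss

9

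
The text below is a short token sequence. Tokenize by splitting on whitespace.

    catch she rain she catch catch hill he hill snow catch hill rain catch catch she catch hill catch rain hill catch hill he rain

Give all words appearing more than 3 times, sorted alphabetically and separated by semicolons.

Unigram counts meeting the condition (more than 3 times):
  catch: 9
  hill: 6
  rain: 4

catch; hill; rain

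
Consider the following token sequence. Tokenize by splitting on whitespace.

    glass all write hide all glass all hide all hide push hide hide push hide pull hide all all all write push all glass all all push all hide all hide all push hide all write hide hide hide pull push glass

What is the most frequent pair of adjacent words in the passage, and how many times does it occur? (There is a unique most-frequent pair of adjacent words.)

"hide all", 6 times

Bigram frequencies (highest first):
  hide all: 6
  all hide: 4
  glass all: 3
  all write: 3
  push hide: 3
  hide hide: 3
  … (11 more, each ≤ 3)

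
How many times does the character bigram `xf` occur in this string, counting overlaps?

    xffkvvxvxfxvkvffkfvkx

Sliding a length-2 window over the 21 characters (20 positions):
  position 1–2: xf
  position 9–10: xf

2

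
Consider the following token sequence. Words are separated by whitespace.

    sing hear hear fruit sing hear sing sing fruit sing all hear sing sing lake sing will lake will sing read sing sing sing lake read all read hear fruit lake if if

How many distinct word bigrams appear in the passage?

24

33 tokens → 32 bigram windows in total.
Repeated bigrams (each contributes count−1 duplicates):
  sing sing: 4
  fruit sing: 2
  hear fruit: 2
  hear sing: 2
  sing hear: 2
  sing lake: 2
8 duplicate windows → 32 − 8 = 24 distinct.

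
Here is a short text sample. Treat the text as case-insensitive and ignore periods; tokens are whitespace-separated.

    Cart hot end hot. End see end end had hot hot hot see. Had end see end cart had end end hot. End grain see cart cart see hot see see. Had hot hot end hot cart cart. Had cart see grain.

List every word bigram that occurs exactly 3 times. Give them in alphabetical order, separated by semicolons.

end hot; hot hot

Bigram counts meeting the condition (exactly 3 times):
  end hot: 3
  hot hot: 3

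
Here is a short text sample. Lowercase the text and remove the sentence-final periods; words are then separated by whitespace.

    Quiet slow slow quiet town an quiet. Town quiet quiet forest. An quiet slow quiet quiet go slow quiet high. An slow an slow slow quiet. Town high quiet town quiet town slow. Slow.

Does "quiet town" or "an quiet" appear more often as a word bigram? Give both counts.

"quiet town" (5 vs 2)

"quiet town": 5 occurrences
"an quiet": 2 occurrences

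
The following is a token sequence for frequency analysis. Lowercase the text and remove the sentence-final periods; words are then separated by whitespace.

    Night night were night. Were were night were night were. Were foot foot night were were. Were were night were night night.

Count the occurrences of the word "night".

9

Scanning the 22 tokens for "night":
  position 1: night
  position 2: night
  position 4: night
  position 7: night
  position 9: night
  position 14: night
  position 19: night
  position 21: night
  position 22: night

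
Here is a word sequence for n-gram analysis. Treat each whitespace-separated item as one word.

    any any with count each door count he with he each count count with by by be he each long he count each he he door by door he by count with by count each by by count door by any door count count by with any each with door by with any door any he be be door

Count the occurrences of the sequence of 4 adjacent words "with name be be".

0

Scanning the 56 overlapping 4-gram windows for "with name be be":
  (none found)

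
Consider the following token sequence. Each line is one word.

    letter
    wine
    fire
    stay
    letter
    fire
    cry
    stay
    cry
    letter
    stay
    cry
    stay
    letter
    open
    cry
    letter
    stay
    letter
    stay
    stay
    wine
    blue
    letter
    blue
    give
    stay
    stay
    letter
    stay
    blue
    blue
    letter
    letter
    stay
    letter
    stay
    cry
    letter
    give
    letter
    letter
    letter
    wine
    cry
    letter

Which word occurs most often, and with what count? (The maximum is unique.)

"letter", 16 times

Unigram frequencies (highest first):
  letter: 16
  stay: 12
  cry: 6
  blue: 4
  wine: 3
  fire: 2
  … (2 more, each ≤ 2)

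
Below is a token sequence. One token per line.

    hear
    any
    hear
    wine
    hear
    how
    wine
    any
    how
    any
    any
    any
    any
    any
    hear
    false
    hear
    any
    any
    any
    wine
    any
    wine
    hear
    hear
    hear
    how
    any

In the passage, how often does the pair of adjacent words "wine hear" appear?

2

Scanning the 27 overlapping bigram windows for "wine hear":
  position 4–5: wine hear
  position 23–24: wine hear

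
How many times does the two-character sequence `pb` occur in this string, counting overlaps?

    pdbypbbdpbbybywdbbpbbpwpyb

3

Sliding a length-2 window over the 26 characters (25 positions):
  position 5–6: pb
  position 9–10: pb
  position 19–20: pb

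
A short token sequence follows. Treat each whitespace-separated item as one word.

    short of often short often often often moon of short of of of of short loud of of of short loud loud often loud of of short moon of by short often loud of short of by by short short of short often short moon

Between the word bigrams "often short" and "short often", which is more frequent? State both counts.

"often short": 2 occurrences
"short often": 3 occurrences

"short often" (3 vs 2)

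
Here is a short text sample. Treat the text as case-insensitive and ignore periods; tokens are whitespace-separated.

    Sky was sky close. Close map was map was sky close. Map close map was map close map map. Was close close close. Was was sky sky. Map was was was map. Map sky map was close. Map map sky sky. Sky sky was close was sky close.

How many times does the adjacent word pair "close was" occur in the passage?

Scanning the 47 overlapping bigram windows for "close was":
  position 23–24: close was
  position 45–46: close was

2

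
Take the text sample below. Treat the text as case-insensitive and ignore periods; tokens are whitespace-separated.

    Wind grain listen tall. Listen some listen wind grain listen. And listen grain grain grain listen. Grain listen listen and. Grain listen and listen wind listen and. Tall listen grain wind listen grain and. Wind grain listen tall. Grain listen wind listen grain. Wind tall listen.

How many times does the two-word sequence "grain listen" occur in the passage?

Scanning the 45 overlapping bigram windows for "grain listen":
  position 2–3: grain listen
  position 9–10: grain listen
  position 15–16: grain listen
  position 17–18: grain listen
  position 21–22: grain listen
  position 36–37: grain listen
  position 39–40: grain listen

7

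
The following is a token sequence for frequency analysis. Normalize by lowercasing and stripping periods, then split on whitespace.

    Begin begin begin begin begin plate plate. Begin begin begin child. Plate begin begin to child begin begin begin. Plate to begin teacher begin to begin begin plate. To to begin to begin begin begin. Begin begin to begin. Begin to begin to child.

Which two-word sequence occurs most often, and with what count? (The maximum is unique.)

"begin begin", 15 times

Bigram frequencies (highest first):
  begin begin: 15
  begin to: 6
  to begin: 6
  begin plate: 3
  plate begin: 2
  to child: 2
  … (8 more, each ≤ 2)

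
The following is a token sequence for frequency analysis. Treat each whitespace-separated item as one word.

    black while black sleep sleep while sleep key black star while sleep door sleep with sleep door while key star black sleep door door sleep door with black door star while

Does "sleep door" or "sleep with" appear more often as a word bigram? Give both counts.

"sleep door": 4 occurrences
"sleep with": 1 occurrence

"sleep door" (4 vs 1)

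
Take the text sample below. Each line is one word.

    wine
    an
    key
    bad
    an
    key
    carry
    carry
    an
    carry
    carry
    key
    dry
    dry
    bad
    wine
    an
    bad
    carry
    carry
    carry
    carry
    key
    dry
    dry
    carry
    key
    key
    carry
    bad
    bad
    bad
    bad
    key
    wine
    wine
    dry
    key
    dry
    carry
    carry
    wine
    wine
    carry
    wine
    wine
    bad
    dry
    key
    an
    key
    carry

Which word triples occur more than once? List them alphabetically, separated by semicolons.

an key carry; bad bad bad; carry carry carry; carry carry key; carry key dry; carry wine wine; key dry dry

Trigram counts meeting the condition (more than once):
  an key carry: 2
  bad bad bad: 2
  carry carry carry: 2
  carry carry key: 2
  carry key dry: 2
  carry wine wine: 2
  key dry dry: 2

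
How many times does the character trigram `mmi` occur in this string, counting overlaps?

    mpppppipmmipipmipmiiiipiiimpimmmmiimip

2

Sliding a length-3 window over the 38 characters (36 positions):
  position 9–11: mmi
  position 32–34: mmi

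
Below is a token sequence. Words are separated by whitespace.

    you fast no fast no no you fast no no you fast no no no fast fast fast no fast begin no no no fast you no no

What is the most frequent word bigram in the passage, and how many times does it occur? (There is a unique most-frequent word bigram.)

Bigram frequencies (highest first):
  no no: 7
  fast no: 5
  no fast: 4
  you fast: 3
  no you: 2
  fast fast: 2
  … (4 more, each ≤ 1)

"no no", 7 times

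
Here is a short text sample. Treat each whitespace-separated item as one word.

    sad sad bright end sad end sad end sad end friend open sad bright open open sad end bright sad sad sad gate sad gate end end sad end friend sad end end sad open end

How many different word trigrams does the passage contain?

28

36 tokens → 34 trigram windows in total.
Repeated trigrams (each contributes count−1 duplicates):
  end sad end: 4
  end end sad: 2
  sad end friend: 2
  sad end sad: 2
6 duplicate windows → 34 − 6 = 28 distinct.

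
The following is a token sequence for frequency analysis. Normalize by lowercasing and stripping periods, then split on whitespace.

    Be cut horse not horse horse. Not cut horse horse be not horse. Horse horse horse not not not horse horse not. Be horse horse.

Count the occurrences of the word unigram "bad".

0

Scanning the 25 tokens for "bad":
  (none found)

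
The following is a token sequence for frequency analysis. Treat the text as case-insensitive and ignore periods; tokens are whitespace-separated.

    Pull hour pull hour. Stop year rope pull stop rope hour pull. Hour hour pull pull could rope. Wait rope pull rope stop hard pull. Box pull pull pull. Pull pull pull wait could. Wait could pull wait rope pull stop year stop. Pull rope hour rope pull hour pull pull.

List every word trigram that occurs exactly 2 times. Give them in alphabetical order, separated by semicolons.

hour pull hour; hour pull pull; pull hour pull; rope pull stop; wait rope pull

Trigram counts meeting the condition (exactly 2 times):
  hour pull hour: 2
  hour pull pull: 2
  pull hour pull: 2
  rope pull stop: 2
  wait rope pull: 2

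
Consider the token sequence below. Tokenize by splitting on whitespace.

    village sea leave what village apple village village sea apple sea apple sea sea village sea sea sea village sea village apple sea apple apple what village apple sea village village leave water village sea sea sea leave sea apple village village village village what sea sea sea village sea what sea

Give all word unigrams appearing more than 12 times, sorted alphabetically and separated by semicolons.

Unigram counts meeting the condition (more than 12 times):
  sea: 20
  village: 16

sea; village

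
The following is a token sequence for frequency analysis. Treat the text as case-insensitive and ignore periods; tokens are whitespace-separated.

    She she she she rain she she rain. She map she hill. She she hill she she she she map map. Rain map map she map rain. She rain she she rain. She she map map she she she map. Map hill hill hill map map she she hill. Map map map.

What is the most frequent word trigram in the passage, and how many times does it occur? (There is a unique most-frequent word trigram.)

"she she she", 5 times

Trigram frequencies (highest first):
  she she she: 5
  she rain she: 4
  she she rain: 3
  rain she she: 3
  she she map: 3
  she map map: 3
  … (22 more, each ≤ 3)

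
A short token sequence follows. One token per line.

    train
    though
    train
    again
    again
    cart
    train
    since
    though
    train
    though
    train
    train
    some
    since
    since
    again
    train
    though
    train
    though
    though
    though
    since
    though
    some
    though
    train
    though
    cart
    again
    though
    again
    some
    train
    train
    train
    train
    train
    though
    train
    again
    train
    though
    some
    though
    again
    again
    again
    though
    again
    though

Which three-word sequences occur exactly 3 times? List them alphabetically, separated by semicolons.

Trigram counts meeting the condition (exactly 3 times):
  though train though: 3
  train train train: 3

though train though; train train train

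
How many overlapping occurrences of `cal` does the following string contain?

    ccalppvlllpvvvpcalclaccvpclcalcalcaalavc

4

Sliding a length-3 window over the 40 characters (38 positions):
  position 2–4: cal
  position 16–18: cal
  position 28–30: cal
  position 31–33: cal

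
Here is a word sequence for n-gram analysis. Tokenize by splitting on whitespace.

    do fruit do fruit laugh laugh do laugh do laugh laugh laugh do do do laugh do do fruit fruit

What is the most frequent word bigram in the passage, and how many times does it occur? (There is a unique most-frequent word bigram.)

Bigram frequencies (highest first):
  laugh do: 4
  do fruit: 3
  laugh laugh: 3
  do laugh: 3
  do do: 3
  fruit do: 1
  … (2 more, each ≤ 1)

"laugh do", 4 times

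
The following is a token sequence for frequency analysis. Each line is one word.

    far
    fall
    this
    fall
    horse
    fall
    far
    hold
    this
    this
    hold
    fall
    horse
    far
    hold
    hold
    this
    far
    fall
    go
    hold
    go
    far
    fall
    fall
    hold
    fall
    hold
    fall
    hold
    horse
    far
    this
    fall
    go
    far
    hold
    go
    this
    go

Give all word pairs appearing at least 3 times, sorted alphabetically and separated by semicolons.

fall hold; far fall; far hold; hold fall

Bigram counts meeting the condition (at least 3 times):
  fall hold: 3
  far fall: 3
  far hold: 3
  hold fall: 3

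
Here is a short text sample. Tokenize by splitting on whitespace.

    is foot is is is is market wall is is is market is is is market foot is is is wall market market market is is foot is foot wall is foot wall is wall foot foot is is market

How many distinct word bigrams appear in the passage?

40 tokens → 39 bigram windows in total.
Repeated bigrams (each contributes count−1 duplicates):
  is is: 11
  foot is: 4
  is foot: 4
  is market: 4
  wall is: 3
  foot wall: 2
  is wall: 2
  market is: 2
  … (1 more repeated)
25 duplicate windows → 39 − 25 = 14 distinct.

14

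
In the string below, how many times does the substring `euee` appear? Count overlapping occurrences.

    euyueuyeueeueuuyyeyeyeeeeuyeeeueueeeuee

3

Sliding a length-4 window over the 39 characters (36 positions):
  position 8–11: euee
  position 32–35: euee
  position 36–39: euee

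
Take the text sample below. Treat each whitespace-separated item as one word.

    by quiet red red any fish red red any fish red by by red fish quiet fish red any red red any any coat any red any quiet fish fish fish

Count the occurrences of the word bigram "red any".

Scanning the 30 overlapping bigram windows for "red any":
  position 4–5: red any
  position 8–9: red any
  position 18–19: red any
  position 21–22: red any
  position 26–27: red any

5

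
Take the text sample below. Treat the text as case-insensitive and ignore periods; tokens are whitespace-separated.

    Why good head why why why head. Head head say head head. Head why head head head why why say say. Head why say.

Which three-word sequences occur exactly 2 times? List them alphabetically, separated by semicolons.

head head why; head why why; why head head

Trigram counts meeting the condition (exactly 2 times):
  head head why: 2
  head why why: 2
  why head head: 2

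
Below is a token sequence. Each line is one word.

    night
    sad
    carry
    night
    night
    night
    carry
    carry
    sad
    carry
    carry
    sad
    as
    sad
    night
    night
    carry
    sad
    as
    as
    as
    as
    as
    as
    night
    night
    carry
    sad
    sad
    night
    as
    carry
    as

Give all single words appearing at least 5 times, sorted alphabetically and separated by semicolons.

as; carry; night; sad

Unigram counts meeting the condition (at least 5 times):
  as: 9
  carry: 8
  night: 9
  sad: 7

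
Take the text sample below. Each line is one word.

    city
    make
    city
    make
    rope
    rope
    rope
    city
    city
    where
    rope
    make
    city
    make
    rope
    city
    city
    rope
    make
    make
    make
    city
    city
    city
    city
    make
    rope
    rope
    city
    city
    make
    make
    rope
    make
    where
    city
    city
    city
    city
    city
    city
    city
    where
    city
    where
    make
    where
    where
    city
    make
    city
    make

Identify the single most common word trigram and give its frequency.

"city city city", 7 times

Trigram frequencies (highest first):
  city city city: 7
  make city make: 3
  city make rope: 3
  rope city city: 3
  city make city: 2
  make rope rope: 2
  … (27 more, each ≤ 2)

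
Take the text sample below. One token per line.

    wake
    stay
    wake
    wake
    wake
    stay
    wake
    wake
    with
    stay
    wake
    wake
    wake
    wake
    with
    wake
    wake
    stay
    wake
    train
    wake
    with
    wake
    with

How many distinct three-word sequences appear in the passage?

24 tokens → 22 trigram windows in total.
Repeated trigrams (each contributes count−1 duplicates):
  stay wake wake: 3
  wake stay wake: 3
  wake wake wake: 3
  wake wake stay: 2
  wake wake with: 2
  wake with wake: 2
9 duplicate windows → 22 − 9 = 13 distinct.

13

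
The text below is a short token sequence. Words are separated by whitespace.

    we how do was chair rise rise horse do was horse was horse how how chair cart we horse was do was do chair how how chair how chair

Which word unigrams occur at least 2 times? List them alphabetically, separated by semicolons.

chair; do; horse; how; rise; was; we

Unigram counts meeting the condition (at least 2 times):
  chair: 5
  do: 4
  horse: 4
  how: 6
  rise: 2
  was: 5
  we: 2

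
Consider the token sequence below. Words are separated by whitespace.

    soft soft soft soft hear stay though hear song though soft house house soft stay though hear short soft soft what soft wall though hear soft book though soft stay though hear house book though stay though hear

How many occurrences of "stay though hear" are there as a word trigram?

Scanning the 36 overlapping trigram windows for "stay though hear":
  position 6–8: stay though hear
  position 15–17: stay though hear
  position 30–32: stay though hear
  position 36–38: stay though hear

4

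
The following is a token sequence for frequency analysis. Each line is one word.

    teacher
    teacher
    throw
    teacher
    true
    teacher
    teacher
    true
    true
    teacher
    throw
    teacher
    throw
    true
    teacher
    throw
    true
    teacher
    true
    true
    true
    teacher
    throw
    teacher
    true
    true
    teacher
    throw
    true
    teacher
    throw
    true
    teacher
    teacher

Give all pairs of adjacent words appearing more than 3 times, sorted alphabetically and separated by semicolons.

Bigram counts meeting the condition (more than 3 times):
  teacher throw: 7
  teacher true: 4
  throw true: 4
  true teacher: 8
  true true: 4

teacher throw; teacher true; throw true; true teacher; true true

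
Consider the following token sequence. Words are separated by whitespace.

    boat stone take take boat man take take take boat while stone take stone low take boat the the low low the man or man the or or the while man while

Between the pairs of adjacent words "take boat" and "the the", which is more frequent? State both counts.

"take boat": 3 occurrences
"the the": 1 occurrence

"take boat" (3 vs 1)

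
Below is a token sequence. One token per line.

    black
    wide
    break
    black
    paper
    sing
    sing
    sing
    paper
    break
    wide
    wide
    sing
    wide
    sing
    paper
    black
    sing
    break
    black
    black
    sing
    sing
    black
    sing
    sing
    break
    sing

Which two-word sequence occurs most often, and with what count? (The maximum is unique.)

Bigram frequencies (highest first):
  sing sing: 4
  black sing: 3
  break black: 2
  sing paper: 2
  wide sing: 2
  sing break: 2
  … (12 more, each ≤ 1)

"sing sing", 4 times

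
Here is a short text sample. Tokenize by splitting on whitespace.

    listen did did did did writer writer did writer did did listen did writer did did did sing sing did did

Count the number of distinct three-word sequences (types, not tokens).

15

21 tokens → 19 trigram windows in total.
Repeated trigrams (each contributes count−1 duplicates):
  did did did: 3
  did writer did: 2
  writer did did: 2
4 duplicate windows → 19 − 4 = 15 distinct.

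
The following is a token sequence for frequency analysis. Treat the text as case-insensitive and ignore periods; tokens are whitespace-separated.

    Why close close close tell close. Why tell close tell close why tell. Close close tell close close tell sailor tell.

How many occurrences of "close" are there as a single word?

10

Scanning the 21 tokens for "close":
  position 2: close
  position 3: close
  position 4: close
  position 6: close
  position 9: close
  position 11: close
  position 14: close
  position 15: close
  position 17: close
  position 18: close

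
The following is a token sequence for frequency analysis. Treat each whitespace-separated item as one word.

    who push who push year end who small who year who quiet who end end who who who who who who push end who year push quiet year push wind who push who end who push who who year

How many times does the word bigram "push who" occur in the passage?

3

Scanning the 38 overlapping bigram windows for "push who":
  position 2–3: push who
  position 32–33: push who
  position 36–37: push who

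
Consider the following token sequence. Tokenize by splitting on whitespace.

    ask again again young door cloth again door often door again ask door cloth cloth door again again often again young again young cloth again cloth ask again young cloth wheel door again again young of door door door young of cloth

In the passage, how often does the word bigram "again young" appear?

Scanning the 41 overlapping bigram windows for "again young":
  position 3–4: again young
  position 20–21: again young
  position 22–23: again young
  position 28–29: again young
  position 34–35: again young

5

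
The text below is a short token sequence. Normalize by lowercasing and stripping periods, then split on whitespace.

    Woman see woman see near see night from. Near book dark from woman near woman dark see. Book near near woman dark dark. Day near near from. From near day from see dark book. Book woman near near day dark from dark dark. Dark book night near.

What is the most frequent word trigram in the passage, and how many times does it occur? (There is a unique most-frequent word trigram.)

"near woman dark", 2 times

Trigram frequencies (highest first):
  near woman dark: 2
  woman see woman: 1
  see woman see: 1
  woman see near: 1
  see near see: 1
  near see night: 1
  … (38 more, each ≤ 1)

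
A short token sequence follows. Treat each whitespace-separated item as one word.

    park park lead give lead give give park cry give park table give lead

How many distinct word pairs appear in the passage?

14 tokens → 13 bigram windows in total.
Repeated bigrams (each contributes count−1 duplicates):
  give lead: 2
  give park: 2
  lead give: 2
3 duplicate windows → 13 − 3 = 10 distinct.

10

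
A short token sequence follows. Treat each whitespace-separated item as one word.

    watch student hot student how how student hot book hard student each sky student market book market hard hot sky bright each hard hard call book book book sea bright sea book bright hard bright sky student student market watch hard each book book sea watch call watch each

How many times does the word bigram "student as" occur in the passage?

Scanning the 48 overlapping bigram windows for "student as":
  (none found)

0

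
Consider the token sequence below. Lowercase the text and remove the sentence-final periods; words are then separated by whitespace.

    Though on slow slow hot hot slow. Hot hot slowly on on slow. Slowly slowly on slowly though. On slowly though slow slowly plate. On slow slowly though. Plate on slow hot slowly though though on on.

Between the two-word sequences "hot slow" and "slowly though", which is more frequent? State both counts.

"hot slow": 1 occurrence
"slowly though": 4 occurrences

"slowly though" (4 vs 1)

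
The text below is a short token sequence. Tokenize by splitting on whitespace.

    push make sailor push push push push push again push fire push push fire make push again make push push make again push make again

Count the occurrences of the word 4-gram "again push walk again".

0

Scanning the 22 overlapping 4-gram windows for "again push walk again":
  (none found)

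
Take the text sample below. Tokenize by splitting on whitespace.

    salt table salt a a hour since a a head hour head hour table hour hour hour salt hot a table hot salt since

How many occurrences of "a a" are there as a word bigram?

Scanning the 23 overlapping bigram windows for "a a":
  position 4–5: a a
  position 8–9: a a

2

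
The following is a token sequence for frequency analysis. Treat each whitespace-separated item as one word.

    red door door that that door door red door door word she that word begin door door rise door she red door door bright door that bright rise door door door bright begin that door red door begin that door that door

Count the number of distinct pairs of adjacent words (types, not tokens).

42 tokens → 41 bigram windows in total.
Repeated bigrams (each contributes count−1 duplicates):
  door door: 7
  red door: 4
  that door: 4
  door that: 3
  begin that: 2
  door bright: 2
  door red: 2
  rise door: 2
18 duplicate windows → 41 − 18 = 23 distinct.

23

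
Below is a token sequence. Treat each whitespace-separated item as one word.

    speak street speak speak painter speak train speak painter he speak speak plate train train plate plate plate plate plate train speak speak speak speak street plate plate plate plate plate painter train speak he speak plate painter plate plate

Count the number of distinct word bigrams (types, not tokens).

19

40 tokens → 39 bigram windows in total.
Repeated bigrams (each contributes count−1 duplicates):
  plate plate: 9
  speak speak: 5
  train speak: 3
  he speak: 2
  plate painter: 2
  plate train: 2
  speak painter: 2
  speak plate: 2
  … (1 more repeated)
20 duplicate windows → 39 − 20 = 19 distinct.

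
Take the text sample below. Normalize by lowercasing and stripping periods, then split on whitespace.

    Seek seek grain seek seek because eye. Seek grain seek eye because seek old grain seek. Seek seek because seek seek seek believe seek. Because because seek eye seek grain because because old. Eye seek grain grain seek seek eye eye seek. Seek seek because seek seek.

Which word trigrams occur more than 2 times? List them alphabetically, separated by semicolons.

eye seek grain; grain seek seek; seek seek because; seek seek seek

Trigram counts meeting the condition (more than 2 times):
  eye seek grain: 3
  grain seek seek: 3
  seek seek because: 3
  seek seek seek: 3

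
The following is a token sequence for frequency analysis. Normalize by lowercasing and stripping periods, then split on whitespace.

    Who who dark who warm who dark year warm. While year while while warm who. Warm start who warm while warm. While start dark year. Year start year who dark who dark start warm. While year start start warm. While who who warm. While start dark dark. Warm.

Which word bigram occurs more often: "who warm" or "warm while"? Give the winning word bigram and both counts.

"who warm": 4 occurrences
"warm while": 6 occurrences

"warm while" (6 vs 4)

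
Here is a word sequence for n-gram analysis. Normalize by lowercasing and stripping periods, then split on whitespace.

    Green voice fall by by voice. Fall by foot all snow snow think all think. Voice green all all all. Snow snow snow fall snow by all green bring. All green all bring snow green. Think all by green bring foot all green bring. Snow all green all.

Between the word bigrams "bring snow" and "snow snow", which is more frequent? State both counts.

"snow snow" (3 vs 2)

"bring snow": 2 occurrences
"snow snow": 3 occurrences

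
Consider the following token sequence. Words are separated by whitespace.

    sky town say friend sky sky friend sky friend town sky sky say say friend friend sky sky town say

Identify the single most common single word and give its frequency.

Unigram frequencies (highest first):
  sky: 8
  friend: 5
  say: 4
  town: 3

"sky", 8 times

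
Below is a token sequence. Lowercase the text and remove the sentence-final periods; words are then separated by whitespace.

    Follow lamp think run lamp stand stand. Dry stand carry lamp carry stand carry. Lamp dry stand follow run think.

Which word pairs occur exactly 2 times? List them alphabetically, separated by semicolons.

carry lamp; dry stand; stand carry

Bigram counts meeting the condition (exactly 2 times):
  carry lamp: 2
  dry stand: 2
  stand carry: 2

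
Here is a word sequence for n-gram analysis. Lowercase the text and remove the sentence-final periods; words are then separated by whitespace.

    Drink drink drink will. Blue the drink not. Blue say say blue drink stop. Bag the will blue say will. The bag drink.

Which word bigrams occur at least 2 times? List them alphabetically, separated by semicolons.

Bigram counts meeting the condition (at least 2 times):
  blue say: 2
  drink drink: 2
  will blue: 2

blue say; drink drink; will blue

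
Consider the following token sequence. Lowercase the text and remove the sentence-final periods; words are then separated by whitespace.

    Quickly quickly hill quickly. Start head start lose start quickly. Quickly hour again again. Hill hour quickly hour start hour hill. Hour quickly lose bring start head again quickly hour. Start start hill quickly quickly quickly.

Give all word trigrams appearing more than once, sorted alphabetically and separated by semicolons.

hill hour quickly; quickly hour start

Trigram counts meeting the condition (more than once):
  hill hour quickly: 2
  quickly hour start: 2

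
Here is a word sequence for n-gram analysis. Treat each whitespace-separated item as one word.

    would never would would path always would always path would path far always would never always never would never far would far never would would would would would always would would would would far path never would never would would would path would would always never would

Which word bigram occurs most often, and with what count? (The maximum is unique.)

Bigram frequencies (highest first):
  would would: 11
  never would: 6
  would never: 4
  would path: 3
  always would: 3
  would always: 3
  … (13 more, each ≤ 2)

"would would", 11 times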